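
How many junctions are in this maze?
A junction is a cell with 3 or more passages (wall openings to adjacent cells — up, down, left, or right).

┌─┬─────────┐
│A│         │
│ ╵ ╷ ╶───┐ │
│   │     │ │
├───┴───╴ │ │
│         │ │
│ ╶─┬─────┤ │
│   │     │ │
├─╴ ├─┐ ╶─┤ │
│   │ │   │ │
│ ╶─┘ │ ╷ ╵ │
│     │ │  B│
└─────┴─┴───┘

Checking each cell for number of passages:

Junctions found (3+ passages):
  (0, 2): 3 passages
  (3, 3): 3 passages
  (4, 3): 3 passages
Total junctions: 3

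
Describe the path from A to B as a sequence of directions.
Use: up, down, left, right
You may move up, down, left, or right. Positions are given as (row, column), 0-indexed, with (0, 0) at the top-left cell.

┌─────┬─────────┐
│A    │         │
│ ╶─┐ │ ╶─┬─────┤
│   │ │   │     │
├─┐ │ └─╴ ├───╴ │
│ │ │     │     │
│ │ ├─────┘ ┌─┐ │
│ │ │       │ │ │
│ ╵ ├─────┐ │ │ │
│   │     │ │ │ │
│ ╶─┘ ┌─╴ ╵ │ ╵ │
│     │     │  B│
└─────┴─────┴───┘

Finding the path and converting it to directions:
Path through cells: (0,0) → (1,0) → (1,1) → (2,1) → (3,1) → (4,1) → (4,0) → (5,0) → (5,1) → (5,2) → (4,2) → (4,3) → (4,4) → (5,4) → (5,5) → (4,5) → (3,5) → (2,5) → (2,6) → (2,7) → (3,7) → (4,7) → (5,7)
Directions: down, right, down, down, down, left, down, right, right, up, right, right, down, right, up, up, up, right, right, down, down, down

Solution:

┌─────┬─────────┐
│A    │         │
│ ╶─┐ │ ╶─┬─────┤
│↳ ↓│ │   │     │
├─┐ │ └─╴ ├───╴ │
│ │↓│     │↱ → ↓│
│ │ ├─────┘ ┌─┐ │
│ │↓│      ↑│ │↓│
│ ╵ ├─────┐ │ │ │
│↓ ↲│↱ → ↓│↑│ │↓│
│ ╶─┘ ┌─╴ ╵ │ ╵ │
│↳ → ↑│  ↳ ↑│  B│
└─────┴─────┴───┘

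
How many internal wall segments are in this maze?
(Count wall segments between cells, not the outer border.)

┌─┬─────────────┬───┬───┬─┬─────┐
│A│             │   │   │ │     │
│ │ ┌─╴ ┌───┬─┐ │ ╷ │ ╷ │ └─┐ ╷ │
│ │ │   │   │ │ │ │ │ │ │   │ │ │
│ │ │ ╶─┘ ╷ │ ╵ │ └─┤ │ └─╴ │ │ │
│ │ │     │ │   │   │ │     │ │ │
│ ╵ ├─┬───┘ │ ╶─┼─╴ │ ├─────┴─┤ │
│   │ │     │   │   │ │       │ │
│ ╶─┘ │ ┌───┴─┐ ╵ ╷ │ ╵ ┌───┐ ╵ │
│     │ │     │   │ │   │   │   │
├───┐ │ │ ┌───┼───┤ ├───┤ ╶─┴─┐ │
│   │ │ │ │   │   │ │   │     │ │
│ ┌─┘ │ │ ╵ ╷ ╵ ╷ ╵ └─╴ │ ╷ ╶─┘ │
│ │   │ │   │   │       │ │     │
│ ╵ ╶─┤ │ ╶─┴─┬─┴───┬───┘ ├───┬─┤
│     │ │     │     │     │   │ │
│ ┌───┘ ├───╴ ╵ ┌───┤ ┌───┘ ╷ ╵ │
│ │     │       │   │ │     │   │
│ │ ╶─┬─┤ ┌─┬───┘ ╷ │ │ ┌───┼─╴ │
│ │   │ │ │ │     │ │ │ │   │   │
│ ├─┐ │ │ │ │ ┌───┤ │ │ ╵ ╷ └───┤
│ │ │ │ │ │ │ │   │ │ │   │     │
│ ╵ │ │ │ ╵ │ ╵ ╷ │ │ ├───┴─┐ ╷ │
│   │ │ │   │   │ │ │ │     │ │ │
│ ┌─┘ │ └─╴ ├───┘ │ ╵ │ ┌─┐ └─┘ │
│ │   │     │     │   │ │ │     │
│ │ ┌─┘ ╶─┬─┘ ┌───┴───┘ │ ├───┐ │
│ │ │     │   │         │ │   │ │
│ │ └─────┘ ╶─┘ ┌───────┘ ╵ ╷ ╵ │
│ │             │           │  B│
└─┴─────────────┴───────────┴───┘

Counting internal wall segments:
Total internal walls: 210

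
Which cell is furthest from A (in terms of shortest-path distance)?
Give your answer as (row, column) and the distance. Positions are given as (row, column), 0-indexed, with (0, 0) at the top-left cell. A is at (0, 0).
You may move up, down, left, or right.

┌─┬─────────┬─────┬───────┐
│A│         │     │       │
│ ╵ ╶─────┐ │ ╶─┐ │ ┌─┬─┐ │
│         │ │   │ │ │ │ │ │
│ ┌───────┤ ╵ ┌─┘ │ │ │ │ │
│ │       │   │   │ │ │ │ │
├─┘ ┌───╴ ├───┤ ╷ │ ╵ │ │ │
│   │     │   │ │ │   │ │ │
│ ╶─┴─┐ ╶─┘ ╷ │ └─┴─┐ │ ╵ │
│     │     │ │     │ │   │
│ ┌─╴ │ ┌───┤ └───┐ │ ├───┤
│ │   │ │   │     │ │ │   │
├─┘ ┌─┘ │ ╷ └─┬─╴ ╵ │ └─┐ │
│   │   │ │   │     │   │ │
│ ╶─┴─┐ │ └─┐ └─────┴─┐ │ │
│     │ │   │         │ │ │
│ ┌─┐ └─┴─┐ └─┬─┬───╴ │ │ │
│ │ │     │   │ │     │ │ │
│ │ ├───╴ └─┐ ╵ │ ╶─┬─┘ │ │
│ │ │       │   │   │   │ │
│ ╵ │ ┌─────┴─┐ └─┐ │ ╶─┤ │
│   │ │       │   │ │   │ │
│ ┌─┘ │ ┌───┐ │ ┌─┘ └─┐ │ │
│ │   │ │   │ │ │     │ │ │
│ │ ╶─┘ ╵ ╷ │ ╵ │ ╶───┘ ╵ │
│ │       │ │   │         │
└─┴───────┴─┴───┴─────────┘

Computing BFS distances from A to all cells:
Furthest cell: (1, 11)
Distance: 128 steps

Path from A to the furthest cell:

┌─┬─────────┬─────┬───────┐
│A│↱ → → → ↓│↱ → ↓│↱ → → ↓│
│ ╵ ╶─────┐ │ ╶─┐ │ ┌─┬─┐ │
│↳ ↑      │↓│↑  │↓│↑│ │B│↓│
│ ┌───────┤ ╵ ┌─┘ │ │ │ │ │
│ │↓ ← ← ↰│↳ ↑│↓ ↲│↑│ │↑│↓│
├─┘ ┌───╴ ├───┤ ╷ │ ╵ │ │ │
│↓ ↲│  ↱ ↑│↓ ↰│↓│ │↑ ↰│↑│↓│
│ ╶─┴─┐ ╶─┘ ╷ │ └─┴─┐ │ ╵ │
│↳ → ↓│↑ ← ↲│↑│↳ → ↓│↑│↑ ↲│
│ ┌─╴ │ ┌───┤ └───┐ │ ├───┤
│ │↓ ↲│ │↱ ↓│↑ ← ↰│↓│↑│   │
├─┘ ┌─┘ │ ╷ └─┬─╴ ╵ │ └─┐ │
│↓ ↲│   │↑│↳ ↓│  ↑ ↲│↑ ↰│ │
│ ╶─┴─┐ │ └─┐ └─────┴─┐ │ │
│↳ → ↓│ │↑ ↰│↳ → → → ↓│↑│ │
│ ┌─┐ └─┴─┐ └─┬─┬───╴ │ │ │
│ │ │↳ → ↓│↑ ↰│ │↓ ← ↲│↑│ │
│ │ ├───╴ └─┐ ╵ │ ╶─┬─┘ │ │
│ │ │↓ ← ↲  │↑ ↰│↳ ↓│↱ ↑│ │
│ ╵ │ ┌─────┴─┐ └─┐ │ ╶─┤ │
│   │↓│↱ → → ↓│↑  │↓│↑ ↰│ │
│ ┌─┘ │ ┌───┐ │ ┌─┘ └─┐ │ │
│ │↓ ↲│↑│   │↓│↑│↓ ↲  │↑│ │
│ │ ╶─┘ ╵ ╷ │ ╵ │ ╶───┘ ╵ │
│ │↳ → ↑  │ │↳ ↑│↳ → → ↑  │
└─┴───────┴─┴───┴─────────┘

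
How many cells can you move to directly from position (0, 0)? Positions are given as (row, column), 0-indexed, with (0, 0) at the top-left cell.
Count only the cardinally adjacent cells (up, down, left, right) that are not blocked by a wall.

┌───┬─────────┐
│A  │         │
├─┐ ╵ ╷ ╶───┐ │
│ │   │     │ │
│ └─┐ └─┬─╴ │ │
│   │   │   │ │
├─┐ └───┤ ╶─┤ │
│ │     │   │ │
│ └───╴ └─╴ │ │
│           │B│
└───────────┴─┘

Checking passable neighbors of (0, 0):
Neighbors: (0, 1)
Count: 1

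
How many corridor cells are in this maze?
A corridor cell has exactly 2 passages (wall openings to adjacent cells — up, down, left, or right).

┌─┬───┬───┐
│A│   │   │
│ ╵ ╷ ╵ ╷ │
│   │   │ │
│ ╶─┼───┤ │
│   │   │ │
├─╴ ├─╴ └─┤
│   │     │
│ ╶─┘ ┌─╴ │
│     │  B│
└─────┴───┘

Counting cells with exactly 2 passages:
Total corridor cells: 19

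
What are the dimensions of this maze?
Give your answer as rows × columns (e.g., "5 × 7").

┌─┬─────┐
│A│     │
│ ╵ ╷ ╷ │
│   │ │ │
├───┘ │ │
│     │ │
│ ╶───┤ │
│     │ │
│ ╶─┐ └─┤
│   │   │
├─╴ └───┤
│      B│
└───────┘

Counting the maze dimensions:
Rows (vertical): 6
Columns (horizontal): 4
Dimensions: 6 × 4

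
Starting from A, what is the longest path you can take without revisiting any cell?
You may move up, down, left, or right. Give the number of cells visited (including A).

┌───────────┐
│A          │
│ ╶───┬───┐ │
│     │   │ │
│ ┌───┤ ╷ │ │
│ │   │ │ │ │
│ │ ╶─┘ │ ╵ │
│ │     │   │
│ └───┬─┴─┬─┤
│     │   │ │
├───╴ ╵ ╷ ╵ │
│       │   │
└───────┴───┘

Finding longest simple path using DFS:
Start: (0, 0)
Longest path visits 19 cells
Path: A → right → right → right → right → right → down → down → down → left → up → up → left → down → down → left → left → up → right

Solution:

┌───────────┐
│A → → → → ↓│
│ ╶───┬───┐ │
│     │↓ ↰│↓│
│ ┌───┤ ╷ │ │
│ │↱ B│↓│↑│↓│
│ │ ╶─┘ │ ╵ │
│ │↑ ← ↲│↑ ↲│
│ └───┬─┴─┬─┤
│     │   │ │
├───╴ ╵ ╷ ╵ │
│       │   │
└───────┴───┘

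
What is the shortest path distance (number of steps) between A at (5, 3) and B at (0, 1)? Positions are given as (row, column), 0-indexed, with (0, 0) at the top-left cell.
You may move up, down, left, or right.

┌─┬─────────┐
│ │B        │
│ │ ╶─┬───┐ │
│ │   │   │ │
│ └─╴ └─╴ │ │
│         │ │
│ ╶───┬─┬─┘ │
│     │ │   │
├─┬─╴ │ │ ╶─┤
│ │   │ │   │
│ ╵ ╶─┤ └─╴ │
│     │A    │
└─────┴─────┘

Finding path from (5, 3) to (0, 1):
Path: (5,3) → (5,4) → (5,5) → (4,5) → (4,4) → (3,4) → (3,5) → (2,5) → (1,5) → (0,5) → (0,4) → (0,3) → (0,2) → (0,1)
Distance: 13 steps

Solution:

┌─┬─────────┐
│ │B ← ← ← ↰│
│ │ ╶─┬───┐ │
│ │   │   │↑│
│ └─╴ └─╴ │ │
│         │↑│
│ ╶───┬─┬─┘ │
│     │ │↱ ↑│
├─┬─╴ │ │ ╶─┤
│ │   │ │↑ ↰│
│ ╵ ╶─┤ └─╴ │
│     │A → ↑│
└─────┴─────┘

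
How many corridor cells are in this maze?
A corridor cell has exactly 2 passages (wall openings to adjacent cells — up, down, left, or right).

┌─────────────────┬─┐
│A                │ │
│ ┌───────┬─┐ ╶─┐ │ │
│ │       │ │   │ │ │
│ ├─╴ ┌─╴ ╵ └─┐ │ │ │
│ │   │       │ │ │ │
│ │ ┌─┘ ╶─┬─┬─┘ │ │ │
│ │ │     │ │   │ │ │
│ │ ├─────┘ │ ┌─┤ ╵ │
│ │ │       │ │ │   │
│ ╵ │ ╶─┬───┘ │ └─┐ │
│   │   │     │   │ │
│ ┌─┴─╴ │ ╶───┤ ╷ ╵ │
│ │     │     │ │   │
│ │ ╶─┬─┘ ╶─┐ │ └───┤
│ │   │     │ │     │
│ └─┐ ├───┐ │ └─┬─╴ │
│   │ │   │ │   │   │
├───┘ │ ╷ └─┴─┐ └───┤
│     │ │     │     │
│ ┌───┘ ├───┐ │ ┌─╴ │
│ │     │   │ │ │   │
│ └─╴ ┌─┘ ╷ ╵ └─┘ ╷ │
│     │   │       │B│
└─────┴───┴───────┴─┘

Counting cells with exactly 2 passages:
Total corridor cells: 90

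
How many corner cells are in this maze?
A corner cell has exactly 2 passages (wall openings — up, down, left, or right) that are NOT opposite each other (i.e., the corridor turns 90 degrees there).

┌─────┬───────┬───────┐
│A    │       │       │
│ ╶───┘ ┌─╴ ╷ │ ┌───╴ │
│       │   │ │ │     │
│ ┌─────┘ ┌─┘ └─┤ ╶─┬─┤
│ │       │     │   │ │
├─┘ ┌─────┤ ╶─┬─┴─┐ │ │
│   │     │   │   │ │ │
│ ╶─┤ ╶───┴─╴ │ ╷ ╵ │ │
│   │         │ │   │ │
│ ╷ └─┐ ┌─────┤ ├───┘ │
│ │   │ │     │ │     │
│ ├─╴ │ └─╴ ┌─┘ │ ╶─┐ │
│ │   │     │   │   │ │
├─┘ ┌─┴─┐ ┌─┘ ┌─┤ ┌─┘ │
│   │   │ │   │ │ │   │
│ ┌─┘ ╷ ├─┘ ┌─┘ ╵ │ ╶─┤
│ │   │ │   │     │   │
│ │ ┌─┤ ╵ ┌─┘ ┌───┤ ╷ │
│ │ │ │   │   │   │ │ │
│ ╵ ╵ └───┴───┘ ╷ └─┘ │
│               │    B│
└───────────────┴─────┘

Counting corner cells (2 non-opposite passages):
Total corners: 60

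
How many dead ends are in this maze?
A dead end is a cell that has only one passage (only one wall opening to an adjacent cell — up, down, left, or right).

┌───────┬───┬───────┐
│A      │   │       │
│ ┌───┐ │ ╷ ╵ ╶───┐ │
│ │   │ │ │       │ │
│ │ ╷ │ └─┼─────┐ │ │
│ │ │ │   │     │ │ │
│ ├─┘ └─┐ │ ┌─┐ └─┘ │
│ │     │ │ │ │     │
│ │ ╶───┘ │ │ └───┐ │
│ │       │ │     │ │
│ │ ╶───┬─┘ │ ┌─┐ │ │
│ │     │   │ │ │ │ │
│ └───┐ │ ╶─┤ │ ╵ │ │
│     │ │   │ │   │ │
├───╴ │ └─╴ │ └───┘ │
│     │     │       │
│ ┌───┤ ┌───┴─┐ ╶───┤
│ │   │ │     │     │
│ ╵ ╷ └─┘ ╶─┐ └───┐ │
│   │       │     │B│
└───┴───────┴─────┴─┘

Checking each cell for number of passages:

Dead ends found at positions:
  (1, 4)
  (2, 1)
  (2, 8)
  (3, 3)
  (3, 6)
  (5, 7)
  (8, 3)
  (9, 5)
  (9, 8)
  (9, 9)
Total dead ends: 10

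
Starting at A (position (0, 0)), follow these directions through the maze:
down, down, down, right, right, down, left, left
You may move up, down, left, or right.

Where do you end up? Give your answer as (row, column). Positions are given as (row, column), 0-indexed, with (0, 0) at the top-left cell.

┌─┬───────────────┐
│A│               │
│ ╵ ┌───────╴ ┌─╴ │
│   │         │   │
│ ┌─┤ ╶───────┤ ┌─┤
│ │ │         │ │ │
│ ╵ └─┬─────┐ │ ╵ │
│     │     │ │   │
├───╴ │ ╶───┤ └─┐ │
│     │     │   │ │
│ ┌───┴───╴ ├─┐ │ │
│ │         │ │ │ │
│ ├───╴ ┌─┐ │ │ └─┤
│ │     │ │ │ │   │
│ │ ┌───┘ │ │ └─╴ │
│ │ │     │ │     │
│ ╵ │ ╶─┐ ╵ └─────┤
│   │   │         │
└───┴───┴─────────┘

Following directions step by step:
Start: (0, 0)
  down: (0, 0) → (1, 0)
  down: (1, 0) → (2, 0)
  down: (2, 0) → (3, 0)
  right: (3, 0) → (3, 1)
  right: (3, 1) → (3, 2)
  down: (3, 2) → (4, 2)
  left: (4, 2) → (4, 1)
  left: (4, 1) → (4, 0)
Final position: (4, 0)

Path taken:

┌─┬───────────────┐
│A│               │
│ ╵ ┌───────╴ ┌─╴ │
│↓  │         │   │
│ ┌─┤ ╶───────┤ ┌─┤
│↓│ │         │ │ │
│ ╵ └─┬─────┐ │ ╵ │
│↳ → ↓│     │ │   │
├───╴ │ ╶───┤ └─┐ │
│B ← ↲│     │   │ │
│ ┌───┴───╴ ├─┐ │ │
│ │         │ │ │ │
│ ├───╴ ┌─┐ │ │ └─┤
│ │     │ │ │ │   │
│ │ ┌───┘ │ │ └─╴ │
│ │ │     │ │     │
│ ╵ │ ╶─┐ ╵ └─────┤
│   │   │         │
└───┴───┴─────────┘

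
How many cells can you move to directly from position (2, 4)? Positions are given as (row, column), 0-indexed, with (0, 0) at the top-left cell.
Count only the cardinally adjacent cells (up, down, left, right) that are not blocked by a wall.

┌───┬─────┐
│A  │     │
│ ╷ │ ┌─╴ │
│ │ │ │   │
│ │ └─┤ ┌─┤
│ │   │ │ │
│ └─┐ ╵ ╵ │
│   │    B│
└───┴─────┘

Checking passable neighbors of (2, 4):
Neighbors: (3, 4)
Count: 1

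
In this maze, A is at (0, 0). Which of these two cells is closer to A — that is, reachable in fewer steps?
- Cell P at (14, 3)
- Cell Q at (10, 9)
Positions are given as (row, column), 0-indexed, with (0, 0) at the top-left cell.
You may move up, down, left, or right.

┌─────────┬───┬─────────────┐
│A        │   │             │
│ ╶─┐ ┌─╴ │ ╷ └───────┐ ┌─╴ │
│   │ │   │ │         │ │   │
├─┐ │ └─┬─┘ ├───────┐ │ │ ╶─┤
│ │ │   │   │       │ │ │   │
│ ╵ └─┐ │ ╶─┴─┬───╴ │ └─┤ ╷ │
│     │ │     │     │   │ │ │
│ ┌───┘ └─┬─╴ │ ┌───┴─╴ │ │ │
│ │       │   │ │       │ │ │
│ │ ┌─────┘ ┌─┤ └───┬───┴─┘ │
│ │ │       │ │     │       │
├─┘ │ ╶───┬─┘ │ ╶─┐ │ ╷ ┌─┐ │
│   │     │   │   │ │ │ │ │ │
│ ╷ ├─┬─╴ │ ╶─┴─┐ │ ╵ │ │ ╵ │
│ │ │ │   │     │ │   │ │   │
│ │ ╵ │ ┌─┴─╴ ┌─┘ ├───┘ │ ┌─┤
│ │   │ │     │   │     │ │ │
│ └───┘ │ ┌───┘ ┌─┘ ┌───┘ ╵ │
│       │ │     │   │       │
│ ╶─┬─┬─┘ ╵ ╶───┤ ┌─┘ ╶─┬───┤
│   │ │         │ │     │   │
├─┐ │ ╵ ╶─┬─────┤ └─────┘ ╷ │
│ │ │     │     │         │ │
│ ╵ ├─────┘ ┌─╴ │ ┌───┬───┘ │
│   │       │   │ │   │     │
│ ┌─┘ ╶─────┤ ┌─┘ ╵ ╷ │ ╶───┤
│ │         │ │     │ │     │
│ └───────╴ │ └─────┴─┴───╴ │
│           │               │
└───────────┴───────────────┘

Shortest path A → P at (14, 3): 25 steps
Shortest path A → Q at (10, 9): 83 steps

P is closer (25 steps vs 83 steps).

Path to P:

┌─────────┬───┬─────────────┐
│A → ↓    │   │             │
│ ╶─┐ ┌─╴ │ ╷ └───────┐ ┌─╴ │
│   │↓│   │ │         │ │   │
├─┐ │ └─┬─┘ ├───────┐ │ │ ╶─┤
│ │ │↳ ↓│   │       │ │ │   │
│ ╵ └─┐ │ ╶─┴─┬───╴ │ └─┤ ╷ │
│     │↓│     │     │   │ │ │
│ ┌───┘ └─┬─╴ │ ┌───┴─╴ │ │ │
│ │↓ ← ↲  │   │ │       │ │ │
│ │ ┌─────┘ ┌─┤ └───┬───┴─┘ │
│ │↓│       │ │     │       │
├─┘ │ ╶───┬─┘ │ ╶─┐ │ ╷ ┌─┐ │
│↓ ↲│     │   │   │ │ │ │ │ │
│ ╷ ├─┬─╴ │ ╶─┴─┐ │ ╵ │ │ ╵ │
│↓│ │ │   │     │ │   │ │   │
│ │ ╵ │ ┌─┴─╴ ┌─┘ ├───┘ │ ┌─┤
│↓│   │ │     │   │     │ │ │
│ └───┘ │ ┌───┘ ┌─┘ ┌───┘ ╵ │
│↓      │ │     │   │       │
│ ╶─┬─┬─┘ ╵ ╶───┤ ┌─┘ ╶─┬───┤
│↳ ↓│ │         │ │     │   │
├─┐ │ ╵ ╶─┬─────┤ └─────┘ ╷ │
│ │↓│     │     │         │ │
│ ╵ ├─────┘ ┌─╴ │ ┌───┬───┘ │
│↓ ↲│       │   │ │   │     │
│ ┌─┘ ╶─────┤ ┌─┘ ╵ ╷ │ ╶───┤
│↓│         │ │     │ │     │
│ └───────╴ │ └─────┴─┴───╴ │
│↳ → → P    │               │
└───────────┴───────────────┘

Path to Q:

┌─────────┬───┬─────────────┐
│A → ↓    │   │             │
│ ╶─┐ ┌─╴ │ ╷ └───────┐ ┌─╴ │
│   │↓│   │ │         │ │   │
├─┐ │ └─┬─┘ ├───────┐ │ │ ╶─┤
│ │ │↳ ↓│   │       │ │ │   │
│ ╵ └─┐ │ ╶─┴─┬───╴ │ └─┤ ╷ │
│     │↓│     │     │   │ │ │
│ ┌───┘ └─┬─╴ │ ┌───┴─╴ │ │ │
│ │↓ ← ↲  │   │ │       │ │ │
│ │ ┌─────┘ ┌─┤ └───┬───┴─┘ │
│ │↓│       │ │     │  ↱ → ↓│
├─┘ │ ╶───┬─┘ │ ╶─┐ │ ╷ ┌─┐ │
│↓ ↲│     │   │   │ │ │↑│ │↓│
│ ╷ ├─┬─╴ │ ╶─┴─┐ │ ╵ │ │ ╵ │
│↓│ │ │   │     │ │   │↑│↓ ↲│
│ │ ╵ │ ┌─┴─╴ ┌─┘ ├───┘ │ ┌─┤
│↓│   │ │     │   │↱ → ↑│↓│ │
│ └───┘ │ ┌───┘ ┌─┘ ┌───┘ ╵ │
│↓      │ │     │↱ ↑│↓ ← ↲  │
│ ╶─┬─┬─┘ ╵ ╶───┤ ┌─┘ ╶─┬───┤
│↳ ↓│ │         │↑│Q ↲  │↓ ↰│
├─┐ │ ╵ ╶─┬─────┤ └─────┘ ╷ │
│ │↓│     │↱ → ↓│↑ ← ← ← ↲│↑│
│ ╵ ├─────┘ ┌─╴ │ ┌───┬───┘ │
│↓ ↲│↱ → → ↑│↓ ↲│ │   │↱ → ↑│
│ ┌─┘ ╶─────┤ ┌─┘ ╵ ╷ │ ╶───┤
│↓│  ↑ ← ← ↰│↓│     │ │↑ ← ↰│
│ └───────╴ │ └─────┴─┴───╴ │
│↳ → → → → ↑│↳ → → → → → → ↑│
└───────────┴───────────────┘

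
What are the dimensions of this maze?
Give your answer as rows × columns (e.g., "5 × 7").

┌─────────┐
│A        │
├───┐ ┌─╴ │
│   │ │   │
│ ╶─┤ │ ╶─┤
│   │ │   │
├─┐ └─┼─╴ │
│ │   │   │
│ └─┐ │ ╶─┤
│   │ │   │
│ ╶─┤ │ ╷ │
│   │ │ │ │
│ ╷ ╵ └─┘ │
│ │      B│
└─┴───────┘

Counting the maze dimensions:
Rows (vertical): 7
Columns (horizontal): 5
Dimensions: 7 × 5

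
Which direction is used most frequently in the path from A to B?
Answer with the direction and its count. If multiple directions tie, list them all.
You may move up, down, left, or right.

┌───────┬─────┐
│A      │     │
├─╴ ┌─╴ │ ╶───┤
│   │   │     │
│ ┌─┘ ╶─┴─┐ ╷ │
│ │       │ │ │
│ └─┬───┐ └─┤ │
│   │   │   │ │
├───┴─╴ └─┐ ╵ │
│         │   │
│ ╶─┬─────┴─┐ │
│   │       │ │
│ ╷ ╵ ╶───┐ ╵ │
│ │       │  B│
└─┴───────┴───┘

Directions: right, right, right, down, left, down, right, right, down, right, down, right, down, down
Counts: {'right': 7, 'down': 6, 'left': 1}
Most common: right (7 times)

Solution:

┌───────┬─────┐
│A → → ↓│     │
├─╴ ┌─╴ │ ╶───┤
│   │↓ ↲│     │
│ ┌─┘ ╶─┴─┐ ╷ │
│ │  ↳ → ↓│ │ │
│ └─┬───┐ └─┤ │
│   │   │↳ ↓│ │
├───┴─╴ └─┐ ╵ │
│         │↳ ↓│
│ ╶─┬─────┴─┐ │
│   │       │↓│
│ ╷ ╵ ╶───┐ ╵ │
│ │       │  B│
└─┴───────┴───┘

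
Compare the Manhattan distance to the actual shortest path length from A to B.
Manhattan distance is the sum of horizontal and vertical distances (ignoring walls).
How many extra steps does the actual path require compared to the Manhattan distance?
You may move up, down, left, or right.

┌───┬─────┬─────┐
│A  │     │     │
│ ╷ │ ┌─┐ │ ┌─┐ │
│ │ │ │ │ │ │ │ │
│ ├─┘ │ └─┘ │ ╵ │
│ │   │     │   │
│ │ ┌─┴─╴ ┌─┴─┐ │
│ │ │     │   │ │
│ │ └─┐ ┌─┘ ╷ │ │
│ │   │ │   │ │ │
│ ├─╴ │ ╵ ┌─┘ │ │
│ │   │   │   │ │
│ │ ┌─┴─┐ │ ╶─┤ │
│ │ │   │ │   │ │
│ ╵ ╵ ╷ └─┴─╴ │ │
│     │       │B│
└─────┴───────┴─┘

Manhattan distance: |7 - 0| + |7 - 0| = 14
Actual path length: 42
Extra steps: 42 - 14 = 28

Solution:

┌───┬─────┬─────┐
│A  │     │↱ → ↓│
│ ╷ │ ┌─┐ │ ┌─┐ │
│↓│ │ │ │ │↑│ │↓│
│ ├─┘ │ └─┘ │ ╵ │
│↓│   │  ↱ ↑│  ↓│
│ │ ┌─┴─╴ ┌─┴─┐ │
│↓│ │  ↱ ↑│↓ ↰│↓│
│ │ └─┐ ┌─┘ ╷ │ │
│↓│   │↑│↓ ↲│↑│↓│
│ ├─╴ │ ╵ ┌─┘ │ │
│↓│   │↑ ↲│↱ ↑│↓│
│ │ ┌─┴─┐ │ ╶─┤ │
│↓│ │↱ ↓│ │↑ ↰│↓│
│ ╵ ╵ ╷ └─┴─╴ │ │
│↳ → ↑│↳ → → ↑│B│
└─────┴───────┴─┘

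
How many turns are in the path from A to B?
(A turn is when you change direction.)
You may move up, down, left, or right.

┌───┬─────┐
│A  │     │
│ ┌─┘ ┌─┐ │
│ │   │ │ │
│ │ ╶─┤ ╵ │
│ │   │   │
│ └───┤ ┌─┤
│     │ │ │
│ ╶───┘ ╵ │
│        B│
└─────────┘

Directions: down, down, down, down, right, right, right, right
Number of turns: 1

Solution:

┌───┬─────┐
│A  │     │
│ ┌─┘ ┌─┐ │
│↓│   │ │ │
│ │ ╶─┤ ╵ │
│↓│   │   │
│ └───┤ ┌─┤
│↓    │ │ │
│ ╶───┘ ╵ │
│↳ → → → B│
└─────────┘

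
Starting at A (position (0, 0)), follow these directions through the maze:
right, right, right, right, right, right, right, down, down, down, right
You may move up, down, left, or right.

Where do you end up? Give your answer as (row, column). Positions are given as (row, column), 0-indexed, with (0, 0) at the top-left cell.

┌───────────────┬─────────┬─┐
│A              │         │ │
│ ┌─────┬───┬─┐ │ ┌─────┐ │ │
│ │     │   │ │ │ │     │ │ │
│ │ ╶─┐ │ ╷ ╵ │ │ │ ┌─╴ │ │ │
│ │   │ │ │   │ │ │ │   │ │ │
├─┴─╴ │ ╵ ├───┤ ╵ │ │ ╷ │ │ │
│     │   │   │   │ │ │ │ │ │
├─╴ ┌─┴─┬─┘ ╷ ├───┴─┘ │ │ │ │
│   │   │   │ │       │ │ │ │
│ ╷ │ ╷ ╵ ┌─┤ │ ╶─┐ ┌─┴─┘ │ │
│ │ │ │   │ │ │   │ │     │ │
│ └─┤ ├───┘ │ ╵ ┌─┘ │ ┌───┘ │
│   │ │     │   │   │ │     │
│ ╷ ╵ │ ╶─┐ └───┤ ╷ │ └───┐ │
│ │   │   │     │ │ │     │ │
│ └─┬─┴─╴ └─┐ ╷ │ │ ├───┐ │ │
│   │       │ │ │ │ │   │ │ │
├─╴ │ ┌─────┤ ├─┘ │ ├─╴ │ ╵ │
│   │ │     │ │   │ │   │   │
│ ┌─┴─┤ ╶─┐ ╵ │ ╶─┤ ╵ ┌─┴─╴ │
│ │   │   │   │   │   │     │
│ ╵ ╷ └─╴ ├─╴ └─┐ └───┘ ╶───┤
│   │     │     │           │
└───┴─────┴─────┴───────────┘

Following directions step by step:
Start: (0, 0)
  right: (0, 0) → (0, 1)
  right: (0, 1) → (0, 2)
  right: (0, 2) → (0, 3)
  right: (0, 3) → (0, 4)
  right: (0, 4) → (0, 5)
  right: (0, 5) → (0, 6)
  right: (0, 6) → (0, 7)
  down: (0, 7) → (1, 7)
  down: (1, 7) → (2, 7)
  down: (2, 7) → (3, 7)
  right: (3, 7) → (3, 8)
Final position: (3, 8)

Path taken:

┌───────────────┬─────────┬─┐
│A → → → → → → ↓│         │ │
│ ┌─────┬───┬─┐ │ ┌─────┐ │ │
│ │     │   │ │↓│ │     │ │ │
│ │ ╶─┐ │ ╷ ╵ │ │ │ ┌─╴ │ │ │
│ │   │ │ │   │↓│ │ │   │ │ │
├─┴─╴ │ ╵ ├───┤ ╵ │ │ ╷ │ │ │
│     │   │   │↳ B│ │ │ │ │ │
├─╴ ┌─┴─┬─┘ ╷ ├───┴─┘ │ │ │ │
│   │   │   │ │       │ │ │ │
│ ╷ │ ╷ ╵ ┌─┤ │ ╶─┐ ┌─┴─┘ │ │
│ │ │ │   │ │ │   │ │     │ │
│ └─┤ ├───┘ │ ╵ ┌─┘ │ ┌───┘ │
│   │ │     │   │   │ │     │
│ ╷ ╵ │ ╶─┐ └───┤ ╷ │ └───┐ │
│ │   │   │     │ │ │     │ │
│ └─┬─┴─╴ └─┐ ╷ │ │ ├───┐ │ │
│   │       │ │ │ │ │   │ │ │
├─╴ │ ┌─────┤ ├─┘ │ ├─╴ │ ╵ │
│   │ │     │ │   │ │   │   │
│ ┌─┴─┤ ╶─┐ ╵ │ ╶─┤ ╵ ┌─┴─╴ │
│ │   │   │   │   │   │     │
│ ╵ ╷ └─╴ ├─╴ └─┐ └───┘ ╶───┤
│   │     │     │           │
└───┴─────┴─────┴───────────┘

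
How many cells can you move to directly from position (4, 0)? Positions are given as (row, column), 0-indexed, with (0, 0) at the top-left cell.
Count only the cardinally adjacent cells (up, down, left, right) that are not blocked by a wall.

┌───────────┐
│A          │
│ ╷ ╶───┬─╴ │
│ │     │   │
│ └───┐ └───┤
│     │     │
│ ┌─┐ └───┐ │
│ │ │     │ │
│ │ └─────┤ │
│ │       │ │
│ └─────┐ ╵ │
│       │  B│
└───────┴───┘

Checking passable neighbors of (4, 0):
Neighbors: (3, 0), (5, 0)
Count: 2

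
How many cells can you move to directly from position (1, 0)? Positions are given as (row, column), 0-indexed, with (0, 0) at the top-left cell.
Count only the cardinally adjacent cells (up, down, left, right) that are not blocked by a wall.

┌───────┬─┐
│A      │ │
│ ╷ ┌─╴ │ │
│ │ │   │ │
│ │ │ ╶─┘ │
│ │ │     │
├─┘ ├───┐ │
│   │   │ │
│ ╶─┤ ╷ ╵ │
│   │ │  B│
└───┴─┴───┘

Checking passable neighbors of (1, 0):
Neighbors: (0, 0), (2, 0)
Count: 2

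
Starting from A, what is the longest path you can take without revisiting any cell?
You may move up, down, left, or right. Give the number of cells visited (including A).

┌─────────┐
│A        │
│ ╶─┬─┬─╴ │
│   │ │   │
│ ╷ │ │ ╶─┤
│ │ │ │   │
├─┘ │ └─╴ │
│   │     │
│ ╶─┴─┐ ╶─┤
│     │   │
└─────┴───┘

Finding longest simple path using DFS:
Start: (0, 0)
Longest path visits 14 cells
Path: A → right → right → right → right → down → left → down → right → down → left → left → up → up

Solution:

┌─────────┐
│A → → → ↓│
│ ╶─┬─┬─╴ │
│   │B│↓ ↲│
│ ╷ │ │ ╶─┤
│ │ │↑│↳ ↓│
├─┘ │ └─╴ │
│   │↑ ← ↲│
│ ╶─┴─┐ ╶─┤
│     │   │
└─────┴───┘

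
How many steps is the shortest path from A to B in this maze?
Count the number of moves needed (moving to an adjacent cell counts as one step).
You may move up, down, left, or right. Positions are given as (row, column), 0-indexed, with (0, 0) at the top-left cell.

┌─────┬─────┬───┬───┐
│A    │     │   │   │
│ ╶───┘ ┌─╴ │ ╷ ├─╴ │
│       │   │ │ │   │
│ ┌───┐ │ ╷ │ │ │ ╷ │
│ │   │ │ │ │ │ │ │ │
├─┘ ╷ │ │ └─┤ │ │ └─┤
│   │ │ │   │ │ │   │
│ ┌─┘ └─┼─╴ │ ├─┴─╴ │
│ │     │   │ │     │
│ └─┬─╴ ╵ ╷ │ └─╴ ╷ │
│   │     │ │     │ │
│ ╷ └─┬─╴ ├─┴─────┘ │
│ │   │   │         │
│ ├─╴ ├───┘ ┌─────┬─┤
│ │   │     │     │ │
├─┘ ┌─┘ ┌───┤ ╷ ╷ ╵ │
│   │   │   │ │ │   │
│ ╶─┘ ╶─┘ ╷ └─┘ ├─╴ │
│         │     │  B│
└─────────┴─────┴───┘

Using BFS to find shortest path:
Start: (0, 0), End: (9, 9)
Path found:
(0,0) → (1,0) → (1,1) → (1,2) → (1,3) → (0,3) → (0,4) → (0,5) → (1,5) → (1,4) → (2,4) → (3,4) → (3,5) → (4,5) → (4,4) → (5,4) → (5,3) → (4,3) → (4,2) → (3,2) → (2,2) → (2,1) → (3,1) → (3,0) → (4,0) → (5,0) → (5,1) → (6,1) → (6,2) → (7,2) → (7,1) → (8,1) → (8,0) → (9,0) → (9,1) → (9,2) → (9,3) → (9,4) → (8,4) → (8,5) → (9,5) → (9,6) → (9,7) → (8,7) → (7,7) → (7,8) → (8,8) → (8,9) → (9,9)
Number of steps: 48

Solution:

┌─────┬─────┬───┬───┐
│A    │↱ → ↓│   │   │
│ ╶───┘ ┌─╴ │ ╷ ├─╴ │
│↳ → → ↑│↓ ↲│ │ │   │
│ ┌───┐ │ ╷ │ │ │ ╷ │
│ │↓ ↰│ │↓│ │ │ │ │ │
├─┘ ╷ │ │ └─┤ │ │ └─┤
│↓ ↲│↑│ │↳ ↓│ │ │   │
│ ┌─┘ └─┼─╴ │ ├─┴─╴ │
│↓│  ↑ ↰│↓ ↲│ │     │
│ └─┬─╴ ╵ ╷ │ └─╴ ╷ │
│↳ ↓│  ↑ ↲│ │     │ │
│ ╷ └─┬─╴ ├─┴─────┘ │
│ │↳ ↓│   │         │
│ ├─╴ ├───┘ ┌─────┬─┤
│ │↓ ↲│     │  ↱ ↓│ │
├─┘ ┌─┘ ┌───┤ ╷ ╷ ╵ │
│↓ ↲│   │↱ ↓│ │↑│↳ ↓│
│ ╶─┘ ╶─┘ ╷ └─┘ ├─╴ │
│↳ → → → ↑│↳ → ↑│  B│
└─────────┴─────┴───┘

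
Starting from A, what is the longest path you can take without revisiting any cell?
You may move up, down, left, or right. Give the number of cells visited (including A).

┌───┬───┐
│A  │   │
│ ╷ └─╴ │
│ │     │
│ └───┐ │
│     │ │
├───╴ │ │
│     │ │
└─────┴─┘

Finding longest simple path using DFS:
Start: (0, 0)
Longest path visits 8 cells
Path: A → down → down → right → right → down → left → left

Solution:

┌───┬───┐
│A  │   │
│ ╷ └─╴ │
│↓│     │
│ └───┐ │
│↳ → ↓│ │
├───╴ │ │
│B ← ↲│ │
└─────┴─┘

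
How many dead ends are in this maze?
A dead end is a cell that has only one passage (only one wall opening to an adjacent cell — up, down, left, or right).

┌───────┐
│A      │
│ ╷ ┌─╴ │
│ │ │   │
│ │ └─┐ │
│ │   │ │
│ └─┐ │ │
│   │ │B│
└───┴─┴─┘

Checking each cell for number of passages:

Dead ends found at positions:
  (1, 2)
  (3, 1)
  (3, 2)
  (3, 3)
Total dead ends: 4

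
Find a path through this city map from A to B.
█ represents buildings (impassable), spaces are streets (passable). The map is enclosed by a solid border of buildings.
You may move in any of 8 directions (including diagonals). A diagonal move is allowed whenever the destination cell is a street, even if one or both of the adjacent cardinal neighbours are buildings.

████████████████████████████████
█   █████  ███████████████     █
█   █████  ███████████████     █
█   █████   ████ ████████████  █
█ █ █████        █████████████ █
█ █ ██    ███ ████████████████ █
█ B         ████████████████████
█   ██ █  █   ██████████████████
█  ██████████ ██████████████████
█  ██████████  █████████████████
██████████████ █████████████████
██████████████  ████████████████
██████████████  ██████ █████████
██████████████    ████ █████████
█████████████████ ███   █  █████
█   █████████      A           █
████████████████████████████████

Finding the shortest path from A to B:
Movement: 8-directional
Path length: 19 steps
Directions: left → up-left → up-left → up-left → up → up-left → up → up-left → up-left → left → up-left → left → left → left → left → left → left → left → left

Solution:

████████████████████████████████
█   █████  ███████████████     █
█   █████  ███████████████     █
█   █████   ████ ████████████  █
█ █ █████        █████████████ █
█ █ ██    ███ ████████████████ █
█ B←←←←←←←← ████████████████████
█   ██ █  █↖← ██████████████████
█  ██████████↖██████████████████
█  ██████████ ↖█████████████████
██████████████↑█████████████████
██████████████ ↖████████████████
██████████████ ↑██████ █████████
██████████████  ↖ ████ █████████
█████████████████↖███   █  █████
█   █████████     ↖A           █
████████████████████████████████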